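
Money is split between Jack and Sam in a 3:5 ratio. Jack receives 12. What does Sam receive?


Find the multiplier:
12 / 3 = 4
Apply to Sam's share:
5 x 4 = 20

20


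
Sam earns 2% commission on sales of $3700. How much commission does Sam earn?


Convert rate to decimal:
2% = 0.02
Multiply by sales:
$3700 x 0.02 = $74

$74


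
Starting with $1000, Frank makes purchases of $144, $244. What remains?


Add up expenses:
$144 + $244 = $388
Subtract from budget:
$1000 - $388 = $612

$612


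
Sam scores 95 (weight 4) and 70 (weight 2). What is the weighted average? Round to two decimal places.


Weighted sum:
4 x 95 + 2 x 70 = 520
Total weight:
4 + 2 = 6
Weighted average:
520 / 6 = 86.6666... ≈ 86.67

86.67


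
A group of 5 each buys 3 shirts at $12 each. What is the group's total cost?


Cost per person:
3 x $12 = $36
Group total:
5 x $36 = $180

$180


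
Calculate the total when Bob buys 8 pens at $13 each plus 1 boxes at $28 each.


Cost of pens:
8 x $13 = $104
Cost of boxes:
1 x $28 = $28
Add both:
$104 + $28 = $132

$132


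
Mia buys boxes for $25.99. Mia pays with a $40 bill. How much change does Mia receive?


Start with the amount paid:
$40
Subtract the price:
$40 - $25.99 = $14.01

$14.01


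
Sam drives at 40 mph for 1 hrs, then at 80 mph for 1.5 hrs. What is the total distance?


Leg 1 distance:
40 x 1 = 40 miles
Leg 2 distance:
80 x 1.5 = 120 miles
Total distance:
40 + 120 = 160 miles

160 miles


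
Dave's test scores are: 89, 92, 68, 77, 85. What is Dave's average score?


Add the scores:
89 + 92 + 68 + 77 + 85 = 411
Divide by the number of tests:
411 / 5 = 82.2

82.2


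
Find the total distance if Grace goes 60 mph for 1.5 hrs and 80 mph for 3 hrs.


Leg 1 distance:
60 x 1.5 = 90 miles
Leg 2 distance:
80 x 3 = 240 miles
Total distance:
90 + 240 = 330 miles

330 miles


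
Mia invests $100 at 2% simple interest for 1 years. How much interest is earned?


Use the formula I = P x R x T / 100
P x R x T = 100 x 2 x 1 = 200
I = 200 / 100 = $2

$2


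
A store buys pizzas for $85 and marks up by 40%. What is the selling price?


Calculate the markup amount:
40% of $85 = $34
Add to cost:
$85 + $34 = $119

$119


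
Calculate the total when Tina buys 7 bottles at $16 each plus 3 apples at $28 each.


Cost of bottles:
7 x $16 = $112
Cost of apples:
3 x $28 = $84
Add both:
$112 + $84 = $196

$196


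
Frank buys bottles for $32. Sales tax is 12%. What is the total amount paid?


Calculate the tax:
12% of $32 = $3.84
Add tax to price:
$32 + $3.84 = $35.84

$35.84


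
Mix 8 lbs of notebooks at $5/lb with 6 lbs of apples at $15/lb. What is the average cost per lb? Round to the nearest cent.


Cost of notebooks:
8 x $5 = $40
Cost of apples:
6 x $15 = $90
Total cost: $40 + $90 = $130
Total weight: 14 lbs
Average: $130 / 14 = $9.2857... ≈ $9.29/lb

$9.29/lb


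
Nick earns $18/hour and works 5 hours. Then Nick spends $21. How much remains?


Calculate earnings:
5 x $18 = $90
Subtract spending:
$90 - $21 = $69

$69


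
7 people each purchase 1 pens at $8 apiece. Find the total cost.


Cost per person:
1 x $8 = $8
Group total:
7 x $8 = $56

$56


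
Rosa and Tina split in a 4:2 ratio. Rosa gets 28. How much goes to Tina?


Find the multiplier:
28 / 4 = 7
Apply to Tina's share:
2 x 7 = 14

14


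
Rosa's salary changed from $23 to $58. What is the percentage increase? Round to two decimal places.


Find the absolute change:
|58 - 23| = 35
Divide by original and multiply by 100:
35 / 23 x 100 = 152.1739...% ≈ 152.17%

152.17%


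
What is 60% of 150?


Convert percentage to decimal:
60% = 0.6
Multiply:
150 x 0.6 = 90

90


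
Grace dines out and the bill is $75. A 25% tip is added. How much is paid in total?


Calculate the tip:
25% of $75 = $18.75
Add tip to meal cost:
$75 + $18.75 = $93.75

$93.75


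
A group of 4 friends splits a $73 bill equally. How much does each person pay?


Total bill: $73
Number of people: 4
Each pays: $73 / 4 = $18.25

$18.25


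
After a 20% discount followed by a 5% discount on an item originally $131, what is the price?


First discount:
20% of $131 = $26.20
Price after first discount:
$131 - $26.20 = $104.80
Second discount:
5% of $104.80 = $5.24
Final price:
$104.80 - $5.24 = $99.56

$99.56


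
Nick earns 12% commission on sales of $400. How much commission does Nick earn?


Convert rate to decimal:
12% = 0.12
Multiply by sales:
$400 x 0.12 = $48

$48


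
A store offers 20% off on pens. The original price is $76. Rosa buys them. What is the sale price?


Calculate the discount amount:
20% of $76 = $15.20
Subtract from original:
$76 - $15.20 = $60.80

$60.80


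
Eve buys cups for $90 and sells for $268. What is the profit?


Selling price = $268
Cost price = $90
Profit = selling price - cost price:
Profit = $268 - $90 = $178

$178


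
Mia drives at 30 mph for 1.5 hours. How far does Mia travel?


Use the formula: distance = speed x time
Speed = 30 mph, Time = 1.5 hours
30 x 1.5 = 45 miles

45 miles


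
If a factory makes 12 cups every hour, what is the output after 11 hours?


Production rate: 12 cups per hour
Time: 11 hours
Total: 12 x 11 = 132 cups

132 cups


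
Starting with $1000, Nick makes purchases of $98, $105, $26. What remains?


Add up expenses:
$98 + $105 + $26 = $229
Subtract from budget:
$1000 - $229 = $771

$771


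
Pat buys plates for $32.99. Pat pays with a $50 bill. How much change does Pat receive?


Start with the amount paid:
$50
Subtract the price:
$50 - $32.99 = $17.01

$17.01


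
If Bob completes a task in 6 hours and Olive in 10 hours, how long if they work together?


Bob's rate: 1/6 of the job per hour
Olive's rate: 1/10 of the job per hour
Combined rate: 1/6 + 1/10 = 4/15 per hour
Time = 1 / (4/15) = 15/4 = 3.75 hours

3.75 hours


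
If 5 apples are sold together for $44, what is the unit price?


Total cost: $44
Number of items: 5
Unit price: $44 / 5 = $8.80

$8.80


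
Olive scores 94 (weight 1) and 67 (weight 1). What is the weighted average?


Weighted sum:
1 x 94 + 1 x 67 = 161
Total weight:
1 + 1 = 2
Weighted average:
161 / 2 = 80.5

80.5


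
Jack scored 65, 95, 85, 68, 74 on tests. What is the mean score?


Add the scores:
65 + 95 + 85 + 68 + 74 = 387
Divide by the number of tests:
387 / 5 = 77.4

77.4


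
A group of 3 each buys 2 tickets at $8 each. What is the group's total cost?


Cost per person:
2 x $8 = $16
Group total:
3 x $16 = $48

$48


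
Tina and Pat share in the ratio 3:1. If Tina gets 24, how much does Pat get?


Find the multiplier:
24 / 3 = 8
Apply to Pat's share:
1 x 8 = 8

8


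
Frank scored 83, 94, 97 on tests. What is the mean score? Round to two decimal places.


Add the scores:
83 + 94 + 97 = 274
Divide by the number of tests:
274 / 3 = 91.3333... ≈ 91.33

91.33


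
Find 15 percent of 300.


Convert percentage to decimal:
15% = 0.15
Multiply:
300 x 0.15 = 45

45


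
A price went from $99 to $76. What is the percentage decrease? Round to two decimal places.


Find the absolute change:
|76 - 99| = 23
Divide by original and multiply by 100:
23 / 99 x 100 = 23.2323...% ≈ 23.23%

23.23%


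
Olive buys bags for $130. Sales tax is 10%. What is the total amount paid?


Calculate the tax:
10% of $130 = $13
Add tax to price:
$130 + $13 = $143

$143


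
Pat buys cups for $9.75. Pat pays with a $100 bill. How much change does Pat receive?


Start with the amount paid:
$100
Subtract the price:
$100 - $9.75 = $90.25

$90.25


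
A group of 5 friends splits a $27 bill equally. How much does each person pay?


Total bill: $27
Number of people: 5
Each pays: $27 / 5 = $5.40

$5.40


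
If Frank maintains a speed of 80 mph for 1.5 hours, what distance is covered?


Use the formula: distance = speed x time
Speed = 80 mph, Time = 1.5 hours
80 x 1.5 = 120 miles

120 miles


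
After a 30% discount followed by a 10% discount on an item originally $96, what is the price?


First discount:
30% of $96 = $28.80
Price after first discount:
$96 - $28.80 = $67.20
Second discount:
10% of $67.20 = $6.72
Final price:
$67.20 - $6.72 = $60.48

$60.48


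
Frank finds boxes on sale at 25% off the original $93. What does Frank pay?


Calculate the discount amount:
25% of $93 = $23.25
Subtract from original:
$93 - $23.25 = $69.75

$69.75


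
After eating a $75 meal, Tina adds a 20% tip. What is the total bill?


Calculate the tip:
20% of $75 = $15
Add tip to meal cost:
$75 + $15 = $90

$90


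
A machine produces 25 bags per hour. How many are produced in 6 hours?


Production rate: 25 bags per hour
Time: 6 hours
Total: 25 x 6 = 150 bags

150 bags


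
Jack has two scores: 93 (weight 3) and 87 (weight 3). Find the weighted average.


Weighted sum:
3 x 93 + 3 x 87 = 540
Total weight:
3 + 3 = 6
Weighted average:
540 / 6 = 90

90


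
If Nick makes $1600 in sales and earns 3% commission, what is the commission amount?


Convert rate to decimal:
3% = 0.03
Multiply by sales:
$1600 x 0.03 = $48

$48


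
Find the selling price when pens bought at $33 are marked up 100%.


Calculate the markup amount:
100% of $33 = $33
Add to cost:
$33 + $33 = $66

$66


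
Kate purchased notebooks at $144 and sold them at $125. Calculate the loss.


Selling price = $125
Cost price = $144
Loss = cost price - selling price:
Loss = $144 - $125 = $19

$19


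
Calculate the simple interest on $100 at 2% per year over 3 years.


Use the formula I = P x R x T / 100
P x R x T = 100 x 2 x 3 = 600
I = 600 / 100 = $6

$6


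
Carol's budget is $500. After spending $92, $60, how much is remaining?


Add up expenses:
$92 + $60 = $152
Subtract from budget:
$500 - $152 = $348

$348


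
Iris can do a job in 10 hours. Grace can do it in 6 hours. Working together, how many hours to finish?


Iris's rate: 1/10 of the job per hour
Grace's rate: 1/6 of the job per hour
Combined rate: 1/10 + 1/6 = 4/15 per hour
Time = 1 / (4/15) = 15/4 = 3.75 hours

3.75 hours


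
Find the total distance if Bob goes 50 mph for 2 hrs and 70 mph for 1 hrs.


Leg 1 distance:
50 x 2 = 100 miles
Leg 2 distance:
70 x 1 = 70 miles
Total distance:
100 + 70 = 170 miles

170 miles


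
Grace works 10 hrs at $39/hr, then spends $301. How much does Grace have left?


Calculate earnings:
10 x $39 = $390
Subtract spending:
$390 - $301 = $89

$89


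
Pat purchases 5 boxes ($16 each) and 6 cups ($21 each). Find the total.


Cost of boxes:
5 x $16 = $80
Cost of cups:
6 x $21 = $126
Add both:
$80 + $126 = $206

$206


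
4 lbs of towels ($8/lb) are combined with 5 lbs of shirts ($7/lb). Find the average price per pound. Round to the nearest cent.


Cost of towels:
4 x $8 = $32
Cost of shirts:
5 x $7 = $35
Total cost: $32 + $35 = $67
Total weight: 9 lbs
Average: $67 / 9 = $7.4444... ≈ $7.44/lb

$7.44/lb


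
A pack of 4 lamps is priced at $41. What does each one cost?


Total cost: $41
Number of items: 4
Unit price: $41 / 4 = $10.25

$10.25


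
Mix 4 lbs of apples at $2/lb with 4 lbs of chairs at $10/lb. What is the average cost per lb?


Cost of apples:
4 x $2 = $8
Cost of chairs:
4 x $10 = $40
Total cost: $8 + $40 = $48
Total weight: 8 lbs
Average: $48 / 8 = $6/lb

$6/lb


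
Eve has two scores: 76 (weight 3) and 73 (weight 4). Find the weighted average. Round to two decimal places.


Weighted sum:
3 x 76 + 4 x 73 = 520
Total weight:
3 + 4 = 7
Weighted average:
520 / 7 = 74.2857... ≈ 74.29

74.29


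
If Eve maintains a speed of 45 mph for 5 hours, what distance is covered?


Use the formula: distance = speed x time
Speed = 45 mph, Time = 5 hours
45 x 5 = 225 miles

225 miles


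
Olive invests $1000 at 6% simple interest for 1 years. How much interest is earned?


Use the formula I = P x R x T / 100
P x R x T = 1000 x 6 x 1 = 6000
I = 6000 / 100 = $60

$60


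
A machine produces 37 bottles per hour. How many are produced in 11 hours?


Production rate: 37 bottles per hour
Time: 11 hours
Total: 37 x 11 = 407 bottles

407 bottles


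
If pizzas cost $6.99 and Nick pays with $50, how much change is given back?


Start with the amount paid:
$50
Subtract the price:
$50 - $6.99 = $43.01

$43.01


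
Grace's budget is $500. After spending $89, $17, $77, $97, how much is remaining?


Add up expenses:
$89 + $17 + $77 + $97 = $280
Subtract from budget:
$500 - $280 = $220

$220


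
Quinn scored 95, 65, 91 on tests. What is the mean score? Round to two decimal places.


Add the scores:
95 + 65 + 91 = 251
Divide by the number of tests:
251 / 3 = 83.6666... ≈ 83.67

83.67


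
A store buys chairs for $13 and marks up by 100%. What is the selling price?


Calculate the markup amount:
100% of $13 = $13
Add to cost:
$13 + $13 = $26

$26


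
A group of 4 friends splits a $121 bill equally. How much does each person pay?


Total bill: $121
Number of people: 4
Each pays: $121 / 4 = $30.25

$30.25


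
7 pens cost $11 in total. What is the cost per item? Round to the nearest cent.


Total cost: $11
Number of items: 7
Unit price: $11 / 7 = $1.5714... ≈ $1.57

$1.57


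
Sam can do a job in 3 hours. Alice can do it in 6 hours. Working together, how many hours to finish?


Sam's rate: 1/3 of the job per hour
Alice's rate: 1/6 of the job per hour
Combined rate: 1/3 + 1/6 = 1/2 per hour
Time = 1 / (1/2) = 2 hours

2 hours


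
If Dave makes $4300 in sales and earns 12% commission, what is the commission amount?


Convert rate to decimal:
12% = 0.12
Multiply by sales:
$4300 x 0.12 = $516

$516


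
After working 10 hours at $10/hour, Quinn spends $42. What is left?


Calculate earnings:
10 x $10 = $100
Subtract spending:
$100 - $42 = $58

$58


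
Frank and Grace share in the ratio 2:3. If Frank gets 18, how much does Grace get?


Find the multiplier:
18 / 2 = 9
Apply to Grace's share:
3 x 9 = 27

27


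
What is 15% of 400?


Convert percentage to decimal:
15% = 0.15
Multiply:
400 x 0.15 = 60

60


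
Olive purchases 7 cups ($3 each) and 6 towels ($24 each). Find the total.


Cost of cups:
7 x $3 = $21
Cost of towels:
6 x $24 = $144
Add both:
$21 + $144 = $165

$165


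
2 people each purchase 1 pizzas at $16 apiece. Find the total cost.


Cost per person:
1 x $16 = $16
Group total:
2 x $16 = $32

$32


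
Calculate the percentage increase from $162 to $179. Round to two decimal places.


Find the absolute change:
|179 - 162| = 17
Divide by original and multiply by 100:
17 / 162 x 100 = 10.4938...% ≈ 10.49%

10.49%


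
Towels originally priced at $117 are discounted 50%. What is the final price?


Calculate the discount amount:
50% of $117 = $58.50
Subtract from original:
$117 - $58.50 = $58.50

$58.50


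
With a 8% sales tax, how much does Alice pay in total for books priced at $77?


Calculate the tax:
8% of $77 = $6.16
Add tax to price:
$77 + $6.16 = $83.16

$83.16


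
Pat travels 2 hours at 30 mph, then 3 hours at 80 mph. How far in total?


Leg 1 distance:
30 x 2 = 60 miles
Leg 2 distance:
80 x 3 = 240 miles
Total distance:
60 + 240 = 300 miles

300 miles


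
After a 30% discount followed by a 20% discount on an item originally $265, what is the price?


First discount:
30% of $265 = $79.50
Price after first discount:
$265 - $79.50 = $185.50
Second discount:
20% of $185.50 = $37.10
Final price:
$185.50 - $37.10 = $148.40

$148.40


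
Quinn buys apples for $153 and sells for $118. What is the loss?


Selling price = $118
Cost price = $153
Loss = cost price - selling price:
Loss = $153 - $118 = $35

$35


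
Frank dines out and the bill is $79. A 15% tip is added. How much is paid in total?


Calculate the tip:
15% of $79 = $11.85
Add tip to meal cost:
$79 + $11.85 = $90.85

$90.85


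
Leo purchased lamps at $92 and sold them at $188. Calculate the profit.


Selling price = $188
Cost price = $92
Profit = selling price - cost price:
Profit = $188 - $92 = $96

$96


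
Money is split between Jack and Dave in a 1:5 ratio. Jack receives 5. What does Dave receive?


Find the multiplier:
5 / 1 = 5
Apply to Dave's share:
5 x 5 = 25

25


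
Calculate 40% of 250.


Convert percentage to decimal:
40% = 0.4
Multiply:
250 x 0.4 = 100

100


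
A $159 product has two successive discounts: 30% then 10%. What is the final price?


First discount:
30% of $159 = $47.70
Price after first discount:
$159 - $47.70 = $111.30
Second discount:
10% of $111.30 = $11.13
Final price:
$111.30 - $11.13 = $100.17

$100.17


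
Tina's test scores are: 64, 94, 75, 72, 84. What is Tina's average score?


Add the scores:
64 + 94 + 75 + 72 + 84 = 389
Divide by the number of tests:
389 / 5 = 77.8

77.8


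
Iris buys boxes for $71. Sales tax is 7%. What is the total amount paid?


Calculate the tax:
7% of $71 = $4.97
Add tax to price:
$71 + $4.97 = $75.97

$75.97


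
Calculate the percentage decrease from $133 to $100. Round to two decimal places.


Find the absolute change:
|100 - 133| = 33
Divide by original and multiply by 100:
33 / 133 x 100 = 24.8120...% ≈ 24.81%

24.81%


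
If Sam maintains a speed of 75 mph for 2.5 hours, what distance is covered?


Use the formula: distance = speed x time
Speed = 75 mph, Time = 2.5 hours
75 x 2.5 = 187.5 miles

187.5 miles


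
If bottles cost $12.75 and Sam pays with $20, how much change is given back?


Start with the amount paid:
$20
Subtract the price:
$20 - $12.75 = $7.25

$7.25


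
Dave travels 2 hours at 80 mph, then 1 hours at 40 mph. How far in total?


Leg 1 distance:
80 x 2 = 160 miles
Leg 2 distance:
40 x 1 = 40 miles
Total distance:
160 + 40 = 200 miles

200 miles


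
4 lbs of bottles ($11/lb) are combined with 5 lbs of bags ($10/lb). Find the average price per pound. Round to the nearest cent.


Cost of bottles:
4 x $11 = $44
Cost of bags:
5 x $10 = $50
Total cost: $44 + $50 = $94
Total weight: 9 lbs
Average: $94 / 9 = $10.4444... ≈ $10.44/lb

$10.44/lb


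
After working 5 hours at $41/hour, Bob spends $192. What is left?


Calculate earnings:
5 x $41 = $205
Subtract spending:
$205 - $192 = $13

$13


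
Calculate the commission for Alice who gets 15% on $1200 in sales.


Convert rate to decimal:
15% = 0.15
Multiply by sales:
$1200 x 0.15 = $180

$180


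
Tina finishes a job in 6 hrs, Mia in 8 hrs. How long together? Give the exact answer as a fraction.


Tina's rate: 1/6 of the job per hour
Mia's rate: 1/8 of the job per hour
Combined rate: 1/6 + 1/8 = 7/24 per hour
Time = 1 / (7/24) = 24/7 hours (≈ 3.43 hours)

24/7 hours


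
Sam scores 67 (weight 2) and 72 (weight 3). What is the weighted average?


Weighted sum:
2 x 67 + 3 x 72 = 350
Total weight:
2 + 3 = 5
Weighted average:
350 / 5 = 70

70


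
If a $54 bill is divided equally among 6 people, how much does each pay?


Total bill: $54
Number of people: 6
Each pays: $54 / 6 = $9

$9


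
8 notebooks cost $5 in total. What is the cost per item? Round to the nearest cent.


Total cost: $5
Number of items: 8
Unit price: $5 / 8 = $0.625 ≈ $0.63

$0.63


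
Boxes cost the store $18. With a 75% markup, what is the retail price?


Calculate the markup amount:
75% of $18 = $13.50
Add to cost:
$18 + $13.50 = $31.50

$31.50


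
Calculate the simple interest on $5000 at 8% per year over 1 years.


Use the formula I = P x R x T / 100
P x R x T = 5000 x 8 x 1 = 40000
I = 40000 / 100 = $400

$400


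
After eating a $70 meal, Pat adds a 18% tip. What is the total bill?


Calculate the tip:
18% of $70 = $12.60
Add tip to meal cost:
$70 + $12.60 = $82.60

$82.60


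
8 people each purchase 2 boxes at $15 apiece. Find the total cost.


Cost per person:
2 x $15 = $30
Group total:
8 x $30 = $240

$240


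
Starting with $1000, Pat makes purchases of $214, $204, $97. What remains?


Add up expenses:
$214 + $204 + $97 = $515
Subtract from budget:
$1000 - $515 = $485

$485


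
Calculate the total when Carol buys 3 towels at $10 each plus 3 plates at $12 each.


Cost of towels:
3 x $10 = $30
Cost of plates:
3 x $12 = $36
Add both:
$30 + $36 = $66

$66


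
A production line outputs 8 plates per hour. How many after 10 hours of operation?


Production rate: 8 plates per hour
Time: 10 hours
Total: 8 x 10 = 80 plates

80 plates


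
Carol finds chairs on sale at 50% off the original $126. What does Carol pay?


Calculate the discount amount:
50% of $126 = $63
Subtract from original:
$126 - $63 = $63

$63


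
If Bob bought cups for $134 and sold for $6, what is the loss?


Selling price = $6
Cost price = $134
Loss = cost price - selling price:
Loss = $134 - $6 = $128

$128


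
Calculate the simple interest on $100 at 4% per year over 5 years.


Use the formula I = P x R x T / 100
P x R x T = 100 x 4 x 5 = 2000
I = 2000 / 100 = $20

$20


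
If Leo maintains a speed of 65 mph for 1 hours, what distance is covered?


Use the formula: distance = speed x time
Speed = 65 mph, Time = 1 hours
65 x 1 = 65 miles

65 miles


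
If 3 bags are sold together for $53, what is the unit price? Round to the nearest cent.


Total cost: $53
Number of items: 3
Unit price: $53 / 3 = $17.6666... ≈ $17.67

$17.67


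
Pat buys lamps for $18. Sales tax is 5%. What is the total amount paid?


Calculate the tax:
5% of $18 = $0.90
Add tax to price:
$18 + $0.90 = $18.90

$18.90


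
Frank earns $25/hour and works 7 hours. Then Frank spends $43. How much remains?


Calculate earnings:
7 x $25 = $175
Subtract spending:
$175 - $43 = $132

$132


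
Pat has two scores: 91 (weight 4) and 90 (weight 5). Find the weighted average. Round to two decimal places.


Weighted sum:
4 x 91 + 5 x 90 = 814
Total weight:
4 + 5 = 9
Weighted average:
814 / 9 = 90.4444... ≈ 90.44

90.44


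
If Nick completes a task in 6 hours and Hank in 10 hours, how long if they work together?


Nick's rate: 1/6 of the job per hour
Hank's rate: 1/10 of the job per hour
Combined rate: 1/6 + 1/10 = 4/15 per hour
Time = 1 / (4/15) = 15/4 = 3.75 hours

3.75 hours


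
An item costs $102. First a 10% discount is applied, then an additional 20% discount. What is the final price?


First discount:
10% of $102 = $10.20
Price after first discount:
$102 - $10.20 = $91.80
Second discount:
20% of $91.80 = $18.36
Final price:
$91.80 - $18.36 = $73.44

$73.44


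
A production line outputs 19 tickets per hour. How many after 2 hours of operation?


Production rate: 19 tickets per hour
Time: 2 hours
Total: 19 x 2 = 38 tickets

38 tickets


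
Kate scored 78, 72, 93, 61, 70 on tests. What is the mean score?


Add the scores:
78 + 72 + 93 + 61 + 70 = 374
Divide by the number of tests:
374 / 5 = 74.8

74.8


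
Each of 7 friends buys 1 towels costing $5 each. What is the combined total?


Cost per person:
1 x $5 = $5
Group total:
7 x $5 = $35

$35


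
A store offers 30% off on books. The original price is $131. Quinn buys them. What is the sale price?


Calculate the discount amount:
30% of $131 = $39.30
Subtract from original:
$131 - $39.30 = $91.70

$91.70


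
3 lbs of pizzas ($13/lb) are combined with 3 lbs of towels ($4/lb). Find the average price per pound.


Cost of pizzas:
3 x $13 = $39
Cost of towels:
3 x $4 = $12
Total cost: $39 + $12 = $51
Total weight: 6 lbs
Average: $51 / 6 = $8.50/lb

$8.50/lb


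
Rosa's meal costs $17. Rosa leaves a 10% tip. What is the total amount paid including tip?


Calculate the tip:
10% of $17 = $1.70
Add tip to meal cost:
$17 + $1.70 = $18.70

$18.70


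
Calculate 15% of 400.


Convert percentage to decimal:
15% = 0.15
Multiply:
400 x 0.15 = 60

60


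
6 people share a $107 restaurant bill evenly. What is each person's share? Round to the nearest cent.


Total bill: $107
Number of people: 6
Each pays: $107 / 6 = $17.8333... ≈ $17.83

$17.83


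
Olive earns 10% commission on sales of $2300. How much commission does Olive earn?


Convert rate to decimal:
10% = 0.1
Multiply by sales:
$2300 x 0.1 = $230

$230


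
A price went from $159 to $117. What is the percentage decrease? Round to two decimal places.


Find the absolute change:
|117 - 159| = 42
Divide by original and multiply by 100:
42 / 159 x 100 = 26.4150...% ≈ 26.42%

26.42%


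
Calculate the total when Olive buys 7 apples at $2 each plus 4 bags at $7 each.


Cost of apples:
7 x $2 = $14
Cost of bags:
4 x $7 = $28
Add both:
$14 + $28 = $42

$42


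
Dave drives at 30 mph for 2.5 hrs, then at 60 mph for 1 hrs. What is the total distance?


Leg 1 distance:
30 x 2.5 = 75 miles
Leg 2 distance:
60 x 1 = 60 miles
Total distance:
75 + 60 = 135 miles

135 miles


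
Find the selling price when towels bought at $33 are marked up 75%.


Calculate the markup amount:
75% of $33 = $24.75
Add to cost:
$33 + $24.75 = $57.75

$57.75


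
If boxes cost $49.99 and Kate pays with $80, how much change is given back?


Start with the amount paid:
$80
Subtract the price:
$80 - $49.99 = $30.01

$30.01


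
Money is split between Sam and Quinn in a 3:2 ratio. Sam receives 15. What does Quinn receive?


Find the multiplier:
15 / 3 = 5
Apply to Quinn's share:
2 x 5 = 10

10


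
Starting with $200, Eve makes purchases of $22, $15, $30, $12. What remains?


Add up expenses:
$22 + $15 + $30 + $12 = $79
Subtract from budget:
$200 - $79 = $121

$121


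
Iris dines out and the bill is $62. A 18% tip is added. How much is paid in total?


Calculate the tip:
18% of $62 = $11.16
Add tip to meal cost:
$62 + $11.16 = $73.16

$73.16


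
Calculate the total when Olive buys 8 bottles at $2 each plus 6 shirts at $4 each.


Cost of bottles:
8 x $2 = $16
Cost of shirts:
6 x $4 = $24
Add both:
$16 + $24 = $40

$40


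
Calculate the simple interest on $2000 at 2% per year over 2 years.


Use the formula I = P x R x T / 100
P x R x T = 2000 x 2 x 2 = 8000
I = 8000 / 100 = $80

$80


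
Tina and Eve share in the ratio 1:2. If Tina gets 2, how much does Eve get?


Find the multiplier:
2 / 1 = 2
Apply to Eve's share:
2 x 2 = 4

4


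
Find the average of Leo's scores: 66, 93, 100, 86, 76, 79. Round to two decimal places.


Add the scores:
66 + 93 + 100 + 86 + 76 + 79 = 500
Divide by the number of tests:
500 / 6 = 83.3333... ≈ 83.33

83.33


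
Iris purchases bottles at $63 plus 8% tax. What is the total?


Calculate the tax:
8% of $63 = $5.04
Add tax to price:
$63 + $5.04 = $68.04

$68.04


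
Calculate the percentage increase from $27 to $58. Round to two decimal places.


Find the absolute change:
|58 - 27| = 31
Divide by original and multiply by 100:
31 / 27 x 100 = 114.8148...% ≈ 114.81%

114.81%


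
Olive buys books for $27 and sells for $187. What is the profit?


Selling price = $187
Cost price = $27
Profit = selling price - cost price:
Profit = $187 - $27 = $160

$160


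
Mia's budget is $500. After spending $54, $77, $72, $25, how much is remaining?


Add up expenses:
$54 + $77 + $72 + $25 = $228
Subtract from budget:
$500 - $228 = $272

$272


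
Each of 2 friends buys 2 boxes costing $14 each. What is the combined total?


Cost per person:
2 x $14 = $28
Group total:
2 x $28 = $56

$56


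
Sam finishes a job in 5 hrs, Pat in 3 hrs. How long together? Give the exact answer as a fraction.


Sam's rate: 1/5 of the job per hour
Pat's rate: 1/3 of the job per hour
Combined rate: 1/5 + 1/3 = 8/15 per hour
Time = 1 / (8/15) = 15/8 hours (≈ 1.88 hours)

15/8 hours


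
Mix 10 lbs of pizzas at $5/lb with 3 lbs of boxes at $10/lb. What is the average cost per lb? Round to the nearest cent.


Cost of pizzas:
10 x $5 = $50
Cost of boxes:
3 x $10 = $30
Total cost: $50 + $30 = $80
Total weight: 13 lbs
Average: $80 / 13 = $6.1538... ≈ $6.15/lb

$6.15/lb


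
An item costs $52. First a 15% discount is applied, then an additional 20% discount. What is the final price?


First discount:
15% of $52 = $7.80
Price after first discount:
$52 - $7.80 = $44.20
Second discount:
20% of $44.20 = $8.84
Final price:
$44.20 - $8.84 = $35.36

$35.36


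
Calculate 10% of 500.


Convert percentage to decimal:
10% = 0.1
Multiply:
500 x 0.1 = 50

50


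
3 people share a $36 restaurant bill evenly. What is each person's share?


Total bill: $36
Number of people: 3
Each pays: $36 / 3 = $12

$12


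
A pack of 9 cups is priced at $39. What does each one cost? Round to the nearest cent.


Total cost: $39
Number of items: 9
Unit price: $39 / 9 = $4.3333... ≈ $4.33

$4.33


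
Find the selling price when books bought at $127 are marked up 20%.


Calculate the markup amount:
20% of $127 = $25.40
Add to cost:
$127 + $25.40 = $152.40

$152.40


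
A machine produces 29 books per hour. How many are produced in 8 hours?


Production rate: 29 books per hour
Time: 8 hours
Total: 29 x 8 = 232 books

232 books


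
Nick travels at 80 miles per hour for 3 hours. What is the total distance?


Use the formula: distance = speed x time
Speed = 80 mph, Time = 3 hours
80 x 3 = 240 miles

240 miles


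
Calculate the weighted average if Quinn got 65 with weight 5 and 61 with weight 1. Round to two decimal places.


Weighted sum:
5 x 65 + 1 x 61 = 386
Total weight:
5 + 1 = 6
Weighted average:
386 / 6 = 64.3333... ≈ 64.33

64.33


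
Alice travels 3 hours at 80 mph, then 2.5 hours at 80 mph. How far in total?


Leg 1 distance:
80 x 3 = 240 miles
Leg 2 distance:
80 x 2.5 = 200 miles
Total distance:
240 + 200 = 440 miles

440 miles


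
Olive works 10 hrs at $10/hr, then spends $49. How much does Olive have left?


Calculate earnings:
10 x $10 = $100
Subtract spending:
$100 - $49 = $51

$51


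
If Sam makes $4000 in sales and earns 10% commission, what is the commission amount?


Convert rate to decimal:
10% = 0.1
Multiply by sales:
$4000 x 0.1 = $400

$400


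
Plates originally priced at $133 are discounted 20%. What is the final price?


Calculate the discount amount:
20% of $133 = $26.60
Subtract from original:
$133 - $26.60 = $106.40

$106.40


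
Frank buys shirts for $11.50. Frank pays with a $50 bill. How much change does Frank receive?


Start with the amount paid:
$50
Subtract the price:
$50 - $11.50 = $38.50

$38.50


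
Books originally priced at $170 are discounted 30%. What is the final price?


Calculate the discount amount:
30% of $170 = $51
Subtract from original:
$170 - $51 = $119

$119


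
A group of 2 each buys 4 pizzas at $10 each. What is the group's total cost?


Cost per person:
4 x $10 = $40
Group total:
2 x $40 = $80

$80


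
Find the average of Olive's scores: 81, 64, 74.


Add the scores:
81 + 64 + 74 = 219
Divide by the number of tests:
219 / 3 = 73

73


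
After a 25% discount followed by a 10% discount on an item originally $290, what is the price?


First discount:
25% of $290 = $72.50
Price after first discount:
$290 - $72.50 = $217.50
Second discount:
10% of $217.50 = $21.75
Final price:
$217.50 - $21.75 = $195.75

$195.75


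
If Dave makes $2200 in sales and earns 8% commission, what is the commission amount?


Convert rate to decimal:
8% = 0.08
Multiply by sales:
$2200 x 0.08 = $176

$176


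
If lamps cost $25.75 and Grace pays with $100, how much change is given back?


Start with the amount paid:
$100
Subtract the price:
$100 - $25.75 = $74.25

$74.25


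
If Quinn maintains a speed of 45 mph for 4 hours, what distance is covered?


Use the formula: distance = speed x time
Speed = 45 mph, Time = 4 hours
45 x 4 = 180 miles

180 miles


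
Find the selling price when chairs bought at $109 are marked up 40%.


Calculate the markup amount:
40% of $109 = $43.60
Add to cost:
$109 + $43.60 = $152.60

$152.60


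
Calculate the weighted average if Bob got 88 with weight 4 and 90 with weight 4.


Weighted sum:
4 x 88 + 4 x 90 = 712
Total weight:
4 + 4 = 8
Weighted average:
712 / 8 = 89

89


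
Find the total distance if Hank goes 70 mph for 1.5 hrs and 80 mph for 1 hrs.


Leg 1 distance:
70 x 1.5 = 105 miles
Leg 2 distance:
80 x 1 = 80 miles
Total distance:
105 + 80 = 185 miles

185 miles


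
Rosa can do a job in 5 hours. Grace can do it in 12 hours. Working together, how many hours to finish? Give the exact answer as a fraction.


Rosa's rate: 1/5 of the job per hour
Grace's rate: 1/12 of the job per hour
Combined rate: 1/5 + 1/12 = 17/60 per hour
Time = 1 / (17/60) = 60/17 hours (≈ 3.53 hours)

60/17 hours


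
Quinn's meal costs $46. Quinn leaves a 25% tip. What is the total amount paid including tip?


Calculate the tip:
25% of $46 = $11.50
Add tip to meal cost:
$46 + $11.50 = $57.50

$57.50


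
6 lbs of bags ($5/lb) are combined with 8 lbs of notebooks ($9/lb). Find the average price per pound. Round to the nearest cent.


Cost of bags:
6 x $5 = $30
Cost of notebooks:
8 x $9 = $72
Total cost: $30 + $72 = $102
Total weight: 14 lbs
Average: $102 / 14 = $7.2857... ≈ $7.29/lb

$7.29/lb


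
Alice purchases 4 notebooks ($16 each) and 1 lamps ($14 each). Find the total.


Cost of notebooks:
4 x $16 = $64
Cost of lamps:
1 x $14 = $14
Add both:
$64 + $14 = $78

$78


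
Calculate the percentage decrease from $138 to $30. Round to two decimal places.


Find the absolute change:
|30 - 138| = 108
Divide by original and multiply by 100:
108 / 138 x 100 = 78.2608...% ≈ 78.26%

78.26%


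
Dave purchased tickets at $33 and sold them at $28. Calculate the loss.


Selling price = $28
Cost price = $33
Loss = cost price - selling price:
Loss = $33 - $28 = $5

$5


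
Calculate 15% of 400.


Convert percentage to decimal:
15% = 0.15
Multiply:
400 x 0.15 = 60

60


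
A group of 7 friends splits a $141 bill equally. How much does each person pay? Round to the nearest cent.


Total bill: $141
Number of people: 7
Each pays: $141 / 7 = $20.1428... ≈ $20.14

$20.14


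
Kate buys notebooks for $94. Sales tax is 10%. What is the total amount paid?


Calculate the tax:
10% of $94 = $9.40
Add tax to price:
$94 + $9.40 = $103.40

$103.40


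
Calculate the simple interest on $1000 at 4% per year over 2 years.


Use the formula I = P x R x T / 100
P x R x T = 1000 x 4 x 2 = 8000
I = 8000 / 100 = $80

$80


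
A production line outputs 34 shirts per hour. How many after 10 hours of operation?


Production rate: 34 shirts per hour
Time: 10 hours
Total: 34 x 10 = 340 shirts

340 shirts


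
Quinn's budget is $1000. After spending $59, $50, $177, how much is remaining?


Add up expenses:
$59 + $50 + $177 = $286
Subtract from budget:
$1000 - $286 = $714

$714


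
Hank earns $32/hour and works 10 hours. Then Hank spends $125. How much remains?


Calculate earnings:
10 x $32 = $320
Subtract spending:
$320 - $125 = $195

$195


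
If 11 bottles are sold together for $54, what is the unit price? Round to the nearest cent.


Total cost: $54
Number of items: 11
Unit price: $54 / 11 = $4.9090... ≈ $4.91

$4.91


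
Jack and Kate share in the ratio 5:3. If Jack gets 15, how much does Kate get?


Find the multiplier:
15 / 5 = 3
Apply to Kate's share:
3 x 3 = 9

9


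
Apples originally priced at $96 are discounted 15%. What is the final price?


Calculate the discount amount:
15% of $96 = $14.40
Subtract from original:
$96 - $14.40 = $81.60

$81.60


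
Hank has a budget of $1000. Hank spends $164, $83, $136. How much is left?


Add up expenses:
$164 + $83 + $136 = $383
Subtract from budget:
$1000 - $383 = $617

$617


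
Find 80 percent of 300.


Convert percentage to decimal:
80% = 0.8
Multiply:
300 x 0.8 = 240

240


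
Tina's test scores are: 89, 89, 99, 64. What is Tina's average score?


Add the scores:
89 + 89 + 99 + 64 = 341
Divide by the number of tests:
341 / 4 = 85.25

85.25


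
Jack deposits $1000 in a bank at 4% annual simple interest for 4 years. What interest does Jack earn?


Use the formula I = P x R x T / 100
P x R x T = 1000 x 4 x 4 = 16000
I = 16000 / 100 = $160

$160


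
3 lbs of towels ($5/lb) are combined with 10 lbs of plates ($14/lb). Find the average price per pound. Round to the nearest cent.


Cost of towels:
3 x $5 = $15
Cost of plates:
10 x $14 = $140
Total cost: $15 + $140 = $155
Total weight: 13 lbs
Average: $155 / 13 = $11.9230... ≈ $11.92/lb

$11.92/lb


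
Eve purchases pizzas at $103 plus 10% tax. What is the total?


Calculate the tax:
10% of $103 = $10.30
Add tax to price:
$103 + $10.30 = $113.30

$113.30


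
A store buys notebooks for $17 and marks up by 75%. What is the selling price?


Calculate the markup amount:
75% of $17 = $12.75
Add to cost:
$17 + $12.75 = $29.75

$29.75


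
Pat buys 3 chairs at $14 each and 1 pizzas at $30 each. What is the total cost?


Cost of chairs:
3 x $14 = $42
Cost of pizzas:
1 x $30 = $30
Add both:
$42 + $30 = $72

$72


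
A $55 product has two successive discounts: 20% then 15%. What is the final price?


First discount:
20% of $55 = $11
Price after first discount:
$55 - $11 = $44
Second discount:
15% of $44 = $6.60
Final price:
$44 - $6.60 = $37.40

$37.40


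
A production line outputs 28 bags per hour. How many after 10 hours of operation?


Production rate: 28 bags per hour
Time: 10 hours
Total: 28 x 10 = 280 bags

280 bags


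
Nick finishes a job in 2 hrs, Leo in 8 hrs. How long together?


Nick's rate: 1/2 of the job per hour
Leo's rate: 1/8 of the job per hour
Combined rate: 1/2 + 1/8 = 5/8 per hour
Time = 1 / (5/8) = 8/5 = 1.6 hours

1.6 hours


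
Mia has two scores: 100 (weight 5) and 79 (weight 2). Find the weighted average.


Weighted sum:
5 x 100 + 2 x 79 = 658
Total weight:
5 + 2 = 7
Weighted average:
658 / 7 = 94

94


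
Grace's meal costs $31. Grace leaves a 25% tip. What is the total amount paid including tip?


Calculate the tip:
25% of $31 = $7.75
Add tip to meal cost:
$31 + $7.75 = $38.75

$38.75


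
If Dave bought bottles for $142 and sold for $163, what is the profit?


Selling price = $163
Cost price = $142
Profit = selling price - cost price:
Profit = $163 - $142 = $21

$21


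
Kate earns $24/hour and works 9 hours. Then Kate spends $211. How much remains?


Calculate earnings:
9 x $24 = $216
Subtract spending:
$216 - $211 = $5

$5


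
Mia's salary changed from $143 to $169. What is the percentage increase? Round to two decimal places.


Find the absolute change:
|169 - 143| = 26
Divide by original and multiply by 100:
26 / 143 x 100 = 18.1818...% ≈ 18.18%

18.18%


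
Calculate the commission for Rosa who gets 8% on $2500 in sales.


Convert rate to decimal:
8% = 0.08
Multiply by sales:
$2500 x 0.08 = $200

$200


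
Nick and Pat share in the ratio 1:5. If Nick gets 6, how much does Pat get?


Find the multiplier:
6 / 1 = 6
Apply to Pat's share:
5 x 6 = 30

30


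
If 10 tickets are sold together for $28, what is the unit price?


Total cost: $28
Number of items: 10
Unit price: $28 / 10 = $2.80

$2.80


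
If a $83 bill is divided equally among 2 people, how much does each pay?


Total bill: $83
Number of people: 2
Each pays: $83 / 2 = $41.50

$41.50


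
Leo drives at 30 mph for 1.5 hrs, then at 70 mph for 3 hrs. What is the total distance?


Leg 1 distance:
30 x 1.5 = 45 miles
Leg 2 distance:
70 x 3 = 210 miles
Total distance:
45 + 210 = 255 miles

255 miles


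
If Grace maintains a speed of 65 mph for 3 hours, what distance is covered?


Use the formula: distance = speed x time
Speed = 65 mph, Time = 3 hours
65 x 3 = 195 miles

195 miles
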